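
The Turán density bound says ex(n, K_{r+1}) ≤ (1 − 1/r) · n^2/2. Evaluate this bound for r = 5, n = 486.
Turán density bound = (4/5) · 486^2/2 = 472392/5 ≈ 94478.4

Turán's theorem: ex(n, K_{r+1}) is achieved by the complete r-partite Turán graph T(n, r) with parts as balanced as possible, and is at most (1 − 1/r) · n^2/2. For r = 5, n = 486: the density bound is (4/5) · 236196/2 = 472392/5 ≈ 94478.4. The integer-valued extremum is e(T(486, 5)) = 94478, which is strictly less than the density bound 472392/5 since 5 ∤ 486 (the parts of T(486, 5) cannot all be equal).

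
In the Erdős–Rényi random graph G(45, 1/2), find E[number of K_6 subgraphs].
E[# K_6] = C(45, 6) · (1/2)^C(6, 2) = 8145060 / 2^15 = 2036265/8192 ≈ 248.567505

For each 6-subset S of vertices (there are C(45, 6) = 8145060 such S), let X_S = 1 if S induces a K_6 (all C(6, 2) = 15 edges present). Then P(X_S = 1) = (1/2)^15 = 1/32768. By linearity of expectation, E[# K_6] = C(45, 6) · (1/2)^15 = 8145060 / 32768 = 2036265/8192 ≈ 248.567505.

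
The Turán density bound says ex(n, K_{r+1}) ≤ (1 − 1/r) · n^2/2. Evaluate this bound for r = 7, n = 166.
Turán density bound = (6/7) · 166^2/2 = 82668/7 ≈ 11809.7143

Turán's theorem: ex(n, K_{r+1}) is achieved by the complete r-partite Turán graph T(n, r) with parts as balanced as possible, and is at most (1 − 1/r) · n^2/2. For r = 7, n = 166: the density bound is (6/7) · 27556/2 = 82668/7 ≈ 11809.7143. The integer-valued extremum is e(T(166, 7)) = 11809, which is strictly less than the density bound 82668/7 since 7 ∤ 166 (the parts of T(166, 7) cannot all be equal).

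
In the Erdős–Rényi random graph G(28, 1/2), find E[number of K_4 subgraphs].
E[# K_4] = C(28, 4) · (1/2)^C(4, 2) = 20475 / 2^6 = 319.921875

For each 4-subset S of vertices (there are C(28, 4) = 20475 such S), let X_S = 1 if S induces a K_4 (all C(4, 2) = 6 edges present). Then P(X_S = 1) = (1/2)^6 = 1/64. By linearity of expectation, E[# K_4] = C(28, 4) · (1/2)^6 = 20475 / 64 = 319.921875.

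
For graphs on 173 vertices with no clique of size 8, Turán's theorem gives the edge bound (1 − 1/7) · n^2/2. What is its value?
Turán density bound = (6/7) · 173^2/2 = 89787/7 ≈ 12826.7143

Turán's theorem: ex(n, K_{r+1}) is achieved by the complete r-partite Turán graph T(n, r) with parts as balanced as possible, and is at most (1 − 1/r) · n^2/2. For r = 7, n = 173: the density bound is (6/7) · 29929/2 = 89787/7 ≈ 12826.7143. The integer-valued extremum is e(T(173, 7)) = 12826, which is strictly less than the density bound 89787/7 since 7 ∤ 173 (the parts of T(173, 7) cannot all be equal).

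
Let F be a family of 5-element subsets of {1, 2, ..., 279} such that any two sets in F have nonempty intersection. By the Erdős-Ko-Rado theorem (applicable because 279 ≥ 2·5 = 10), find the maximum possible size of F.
max |F| = C(278, 4) = 243531475

The Erdős-Ko-Rado theorem states: for n ≥ 2k, an intersecting family of k-subsets of an n-element set has size at most C(n − 1, k − 1), with equality for 'star' families {A ⊆ [n] : |A| = k, i ∈ A} (fix an element i). For n = 279, k = 5: C(278, 4) = 243531475.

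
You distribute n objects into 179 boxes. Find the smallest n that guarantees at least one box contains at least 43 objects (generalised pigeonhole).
n = (43 − 1)·179 + 1 = 7519

By the generalised pigeonhole principle, to guarantee some box contains ≥ r objects we need more than (r − 1) · k objects total. Threshold: n = (r − 1) · k + 1. With r = 43 and k = 179: n = 42 · 179 + 1 = 7518 + 1 = 7519. For n = 7518 = 42 · 179, we can put exactly 42 objects in every box, avoiding 43 in any single one — so 7519 is tight.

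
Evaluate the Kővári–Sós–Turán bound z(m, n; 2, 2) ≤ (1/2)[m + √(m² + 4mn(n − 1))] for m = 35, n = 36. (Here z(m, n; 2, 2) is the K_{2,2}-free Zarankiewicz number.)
z(35, 36; 2, 2) ≤ (1/2)[35 + √(35² + 4·35·36·35)] = (1/2)[35 + √177625] = 228.2279

Kővári–Sós–Turán: let r_1, ..., r_35 be the row sums and z = Σ r_i the total number of 1s. Each pair of columns can share at most one row with both entries 1 (else a 2×2 all-ones block appears), so Σ_i C(r_i, 2) ≤ C(36, 2) = 630. By convexity Σ_i C(r_i, 2) ≥ 35·C(z/35, 2) = z(z − 35)/(2·35), giving z² − 35z − 35·36·35 ≤ 0 and hence z ≤ (1/2)[35 + √(1225 + 4·44100)] = (1/2)[35 + √177625] ≈ (1/2)(35 + 421.4558) = 228.2279.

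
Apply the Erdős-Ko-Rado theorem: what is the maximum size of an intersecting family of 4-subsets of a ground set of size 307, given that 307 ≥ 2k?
max |F| = C(306, 3) = 4728720

The Erdős-Ko-Rado theorem states: for n ≥ 2k, an intersecting family of k-subsets of an n-element set has size at most C(n − 1, k − 1), with equality for 'star' families {A ⊆ [n] : |A| = k, i ∈ A} (fix an element i). For n = 307, k = 4: C(306, 3) = 4728720.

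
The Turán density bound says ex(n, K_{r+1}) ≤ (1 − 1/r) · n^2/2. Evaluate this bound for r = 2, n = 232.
Turán density bound = (1/2) · 232^2/2 = 13456

Turán's theorem: ex(n, K_{r+1}) is achieved by the complete r-partite Turán graph T(n, r) with parts as balanced as possible, and is at most (1 − 1/r) · n^2/2. For r = 2, n = 232: the density bound is (1/2) · 53824/2 = 13456. Since 2 ∣ 232, the Turán graph T(232, 2) has parts of equal size 116, and its edge count e(T(232, 2)) = 13456 attains the density bound exactly.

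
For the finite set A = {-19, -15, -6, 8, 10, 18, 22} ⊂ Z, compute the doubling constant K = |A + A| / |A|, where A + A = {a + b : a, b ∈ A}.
K = |A + A| / |A| = 26/7

Enumerate A + A = {a + b : a, b ∈ A}. With |A| = 7, there are |A|^2 = 49 ordered sum pairs; collecting distinct values, A + A = {-38, -34, -30, -25, -21, -12, -11, -9, -7, -5, -1, 2, 3, 4, 7, 12, 16, 18, 20, 26, 28, 30, 32, 36, 40, 44}, so |A + A| = 26. Thus K = 26/7. For comparison, the minimum possible |A + A| over all 7-element sets is 2·7 − 1 = 13 (so min K = 13/7), attained only by arithmetic progressions.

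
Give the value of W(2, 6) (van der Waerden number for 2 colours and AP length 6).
W(2, 6) = 1132

This is a classical value, W(2, 6) = 1132, established by combining an explicit 2-colouring of {1, ..., 1131} with no monochromatic 6-AP (giving the lower bound W(2, 6) > 1131) and a finite case analysis / exhaustive computer search showing every 2-colouring of {1, ..., 1132} has such an AP.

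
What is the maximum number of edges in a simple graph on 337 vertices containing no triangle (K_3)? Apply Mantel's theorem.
ex(337, K_3) = ⌊337^2/4⌋ = 28392

Mantel (1907): a triangle-free graph on n vertices has at most ⌊n^2/4⌋ edges, with equality for the complete bipartite graph K_{⌊n/2⌋, ⌈n/2⌉}. For n = 337: ⌊337^2/4⌋ = ⌊113569/4⌋ = 28392. The extremal graph is K_{168, 169}, which has 168·169 = 28392 edges.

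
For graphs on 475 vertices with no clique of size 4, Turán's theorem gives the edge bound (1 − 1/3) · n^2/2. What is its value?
Turán density bound = (2/3) · 475^2/2 = 225625/3 ≈ 75208.3333

Turán's theorem: ex(n, K_{r+1}) is achieved by the complete r-partite Turán graph T(n, r) with parts as balanced as possible, and is at most (1 − 1/r) · n^2/2. For r = 3, n = 475: the density bound is (2/3) · 225625/2 = 225625/3 ≈ 75208.3333. The integer-valued extremum is e(T(475, 3)) = 75208, which is strictly less than the density bound 225625/3 since 3 ∤ 475 (the parts of T(475, 3) cannot all be equal).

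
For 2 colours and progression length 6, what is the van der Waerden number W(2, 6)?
W(2, 6) = 1132

W(2, 6) = 1132. The lower bound W(2, 6) > 1131 comes from an explicit good 2-colouring of [1, 1131]; the upper bound W(2, 6) ≤ 1132 was verified by exhaustive search over 2-colourings of [1, 1132].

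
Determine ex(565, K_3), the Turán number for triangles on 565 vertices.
ex(565, K_3) = ⌊565^2/4⌋ = 79806

Mantel (1907): a triangle-free graph on n vertices has at most ⌊n^2/4⌋ edges, with equality for the complete bipartite graph K_{⌊n/2⌋, ⌈n/2⌉}. For n = 565: ⌊565^2/4⌋ = ⌊319225/4⌋ = 79806. The extremal graph is K_{282, 283}, which has 282·283 = 79806 edges.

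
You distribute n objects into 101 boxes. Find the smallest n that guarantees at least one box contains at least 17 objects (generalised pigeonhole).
n = (17 − 1)·101 + 1 = 1617

By the generalised pigeonhole principle, to guarantee some box contains ≥ r objects we need more than (r − 1) · k objects total. Threshold: n = (r − 1) · k + 1. With r = 17 and k = 101: n = 16 · 101 + 1 = 1616 + 1 = 1617. For n = 1616 = 16 · 101, we can put exactly 16 objects in every box, avoiding 17 in any single one — so 1617 is tight.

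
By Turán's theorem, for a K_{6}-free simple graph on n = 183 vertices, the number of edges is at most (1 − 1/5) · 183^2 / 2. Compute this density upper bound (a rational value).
Turán density bound = (4/5) · 183^2/2 = 66978/5 ≈ 13395.6

Turán's theorem: ex(n, K_{r+1}) is achieved by the complete r-partite Turán graph T(n, r) with parts as balanced as possible, and is at most (1 − 1/r) · n^2/2. For r = 5, n = 183: the density bound is (4/5) · 33489/2 = 66978/5 ≈ 13395.6. The integer-valued extremum is e(T(183, 5)) = 13395, which is strictly less than the density bound 66978/5 since 5 ∤ 183 (the parts of T(183, 5) cannot all be equal).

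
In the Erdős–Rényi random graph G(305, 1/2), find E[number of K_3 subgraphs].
E[# K_3] = C(305, 3) · (1/2)^C(3, 2) = 4682360 / 2^3 = 585295

For each 3-subset S of vertices (there are C(305, 3) = 4682360 such S), let X_S = 1 if S induces a K_3 (all C(3, 2) = 3 edges present). Then P(X_S = 1) = (1/2)^3 = 1/8. By linearity of expectation, E[# K_3] = C(305, 3) · (1/2)^3 = 4682360 / 8 = 585295.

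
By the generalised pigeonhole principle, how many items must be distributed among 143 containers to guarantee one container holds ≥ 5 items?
n = (5 − 1)·143 + 1 = 573

By the generalised pigeonhole principle, to guarantee some box contains ≥ r objects we need more than (r − 1) · k objects total. Threshold: n = (r − 1) · k + 1. With r = 5 and k = 143: n = 4 · 143 + 1 = 572 + 1 = 573. For n = 572 = 4 · 143, we can put exactly 4 objects in every box, avoiding 5 in any single one — so 573 is tight.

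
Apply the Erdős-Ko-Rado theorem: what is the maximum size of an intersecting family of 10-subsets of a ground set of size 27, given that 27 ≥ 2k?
max |F| = C(26, 9) = 3124550

Erdős-Ko-Rado (1961): when n ≥ 2k, max |F| = C(n−1, k−1). The bound is attained by the star {A : i ∈ A} for any fixed i ∈ [n]. Here C(27−1, 10−1) = C(26, 9) = 3124550.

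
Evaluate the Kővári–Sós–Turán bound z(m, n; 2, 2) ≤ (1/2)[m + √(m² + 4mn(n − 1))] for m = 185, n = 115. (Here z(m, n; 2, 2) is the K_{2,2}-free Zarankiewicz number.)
z(185, 115; 2, 2) ≤ (1/2)[185 + √(185² + 4·185·115·114)] = (1/2)[185 + √9735625] = 1652.5982

Kővári–Sós–Turán: let r_1, ..., r_185 be the row sums and z = Σ r_i the total number of 1s. Each pair of columns can share at most one row with both entries 1 (else a 2×2 all-ones block appears), so Σ_i C(r_i, 2) ≤ C(115, 2) = 6555. By convexity Σ_i C(r_i, 2) ≥ 185·C(z/185, 2) = z(z − 185)/(2·185), giving z² − 185z − 185·115·114 ≤ 0 and hence z ≤ (1/2)[185 + √(34225 + 4·2425350)] = (1/2)[185 + √9735625] ≈ (1/2)(185 + 3120.1963) = 1652.5982.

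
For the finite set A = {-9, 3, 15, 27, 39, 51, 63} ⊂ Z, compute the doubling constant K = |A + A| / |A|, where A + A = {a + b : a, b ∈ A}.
K = |A + A| / |A| = 13/7

Enumerate A + A = {a + b : a, b ∈ A}. With |A| = 7, there are |A|^2 = 49 ordered sum pairs; collecting distinct values, A + A = {-18, -6, 6, 18, 30, 42, 54, 66, 78, 90, 102, 114, 126}, so |A + A| = 13. Thus K = 13/7. Here |A + A| = 2|A| − 1 = 13, the minimum possible — so K = 13/7 is minimal, which holds iff A is an arithmetic progression.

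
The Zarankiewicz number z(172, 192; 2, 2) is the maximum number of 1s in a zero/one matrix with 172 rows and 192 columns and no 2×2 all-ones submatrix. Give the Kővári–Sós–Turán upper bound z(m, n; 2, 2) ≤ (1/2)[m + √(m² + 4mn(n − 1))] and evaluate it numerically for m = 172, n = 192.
z(172, 192; 2, 2) ≤ (1/2)[172 + √(172² + 4·172·192·191)] = (1/2)[172 + √25259920] = 2598.9624

Kővári–Sós–Turán: let r_1, ..., r_172 be the row sums and z = Σ r_i the total number of 1s. Each pair of columns can share at most one row with both entries 1 (else a 2×2 all-ones block appears), so Σ_i C(r_i, 2) ≤ C(192, 2) = 18336. By convexity Σ_i C(r_i, 2) ≥ 172·C(z/172, 2) = z(z − 172)/(2·172), giving z² − 172z − 172·192·191 ≤ 0 and hence z ≤ (1/2)[172 + √(29584 + 4·6307584)] = (1/2)[172 + √25259920] ≈ (1/2)(172 + 5025.9248) = 2598.9624.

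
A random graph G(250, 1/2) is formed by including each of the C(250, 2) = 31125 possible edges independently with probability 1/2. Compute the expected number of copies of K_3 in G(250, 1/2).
E[# K_3] = C(250, 3) · (1/2)^C(3, 2) = 2573000 / 2^3 = 321625

For each 3-subset S of vertices (there are C(250, 3) = 2573000 such S), let X_S = 1 if S induces a K_3 (all C(3, 2) = 3 edges present). Then P(X_S = 1) = (1/2)^3 = 1/8. By linearity of expectation, E[# K_3] = C(250, 3) · (1/2)^3 = 2573000 / 8 = 321625.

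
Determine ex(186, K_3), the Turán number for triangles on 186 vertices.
ex(186, K_3) = ⌊186^2/4⌋ = 8649

Mantel (1907): a triangle-free graph on n vertices has at most ⌊n^2/4⌋ edges, with equality for the complete bipartite graph K_{⌊n/2⌋, ⌈n/2⌉}. For n = 186: ⌊186^2/4⌋ = ⌊34596/4⌋ = 8649. The extremal graph is K_{93, 93}, which has 93·93 = 8649 edges.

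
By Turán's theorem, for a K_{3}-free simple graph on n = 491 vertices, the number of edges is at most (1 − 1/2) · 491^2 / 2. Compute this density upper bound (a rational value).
Turán density bound = (1/2) · 491^2/2 = 241081/4 ≈ 60270.25

Turán's theorem: ex(n, K_{r+1}) is achieved by the complete r-partite Turán graph T(n, r) with parts as balanced as possible, and is at most (1 − 1/r) · n^2/2. For r = 2, n = 491: the density bound is (1/2) · 241081/2 = 241081/4 ≈ 60270.25. The integer-valued extremum is e(T(491, 2)) = 60270, which is strictly less than the density bound 241081/4 since 2 ∤ 491 (the parts of T(491, 2) cannot all be equal).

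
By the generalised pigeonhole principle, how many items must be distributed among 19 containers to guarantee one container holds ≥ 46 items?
n = (46 − 1)·19 + 1 = 856

By the generalised pigeonhole principle, to guarantee some box contains ≥ r objects we need more than (r − 1) · k objects total. Threshold: n = (r − 1) · k + 1. With r = 46 and k = 19: n = 45 · 19 + 1 = 855 + 1 = 856. For n = 855 = 45 · 19, we can put exactly 45 objects in every box, avoiding 46 in any single one — so 856 is tight.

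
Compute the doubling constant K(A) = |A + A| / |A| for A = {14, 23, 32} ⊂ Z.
K = |A + A| / |A| = 5/3

Enumerate A + A = {a + b : a, b ∈ A}. With |A| = 3, there are |A|^2 = 9 ordered sum pairs; collecting distinct values, A + A = {28, 37, 46, 55, 64}, so |A + A| = 5. Thus K = 5/3. Here |A + A| = 2|A| − 1 = 5, the minimum possible — so K = 5/3 is minimal, which holds iff A is an arithmetic progression.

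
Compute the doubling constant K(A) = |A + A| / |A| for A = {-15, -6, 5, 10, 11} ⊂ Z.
K = |A + A| / |A| = 15/5 = 3

Enumerate A + A = {a + b : a, b ∈ A}. With |A| = 5, there are |A|^2 = 25 ordered sum pairs; collecting distinct values, A + A = {-30, -21, -12, -10, -5, -4, -1, 4, 5, 10, 15, 16, 20, 21, 22}, so |A + A| = 15. Thus K = 15/5 = 3. For comparison, the minimum possible |A + A| over all 5-element sets is 2·5 − 1 = 9 (so min K = 9/5), attained only by arithmetic progressions.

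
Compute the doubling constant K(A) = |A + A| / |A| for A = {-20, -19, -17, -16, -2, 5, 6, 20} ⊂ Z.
K = |A + A| / |A| = 31/8

Enumerate A + A = {a + b : a, b ∈ A}. With |A| = 8, there are |A|^2 = 64 ordered sum pairs; collecting distinct values, A + A = {-40, -39, -38, -37, -36, -35, -34, -33, -32, -22, -21, -19, -18, -15, -14, -13, -12, -11, -10, -4, 0, 1, 3, 4, 10, 11, 12, 18, 25, 26, 40}, so |A + A| = 31. Thus K = 31/8. For comparison, the minimum possible |A + A| over all 8-element sets is 2·8 − 1 = 15 (so min K = 15/8), attained only by arithmetic progressions.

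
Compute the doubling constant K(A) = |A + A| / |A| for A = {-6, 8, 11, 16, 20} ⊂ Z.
K = |A + A| / |A| = 15/5 = 3

Enumerate A + A = {a + b : a, b ∈ A}. With |A| = 5, there are |A|^2 = 25 ordered sum pairs; collecting distinct values, A + A = {-12, 2, 5, 10, 14, 16, 19, 22, 24, 27, 28, 31, 32, 36, 40}, so |A + A| = 15. Thus K = 15/5 = 3. For comparison, the minimum possible |A + A| over all 5-element sets is 2·5 − 1 = 9 (so min K = 9/5), attained only by arithmetic progressions.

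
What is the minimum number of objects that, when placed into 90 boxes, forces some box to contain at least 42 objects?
n = (42 − 1)·90 + 1 = 3691

By the generalised pigeonhole principle, to guarantee some box contains ≥ r objects we need more than (r − 1) · k objects total. Threshold: n = (r − 1) · k + 1. With r = 42 and k = 90: n = 41 · 90 + 1 = 3690 + 1 = 3691. For n = 3690 = 41 · 90, we can put exactly 41 objects in every box, avoiding 42 in any single one — so 3691 is tight.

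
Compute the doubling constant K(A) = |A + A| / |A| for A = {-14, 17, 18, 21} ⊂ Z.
K = |A + A| / |A| = 10/4 = 5/2

Enumerate A + A = {a + b : a, b ∈ A}. With |A| = 4, there are |A|^2 = 16 ordered sum pairs; collecting distinct values, A + A = {-28, 3, 4, 7, 34, 35, 36, 38, 39, 42}, so |A + A| = 10. Thus K = 10/4 = 5/2. For comparison, the minimum possible |A + A| over all 4-element sets is 2·4 − 1 = 7 (so min K = 7/4), attained only by arithmetic progressions.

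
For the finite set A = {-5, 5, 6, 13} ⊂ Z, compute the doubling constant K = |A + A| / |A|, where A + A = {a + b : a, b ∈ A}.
K = |A + A| / |A| = 10/4 = 5/2

Enumerate A + A = {a + b : a, b ∈ A}. With |A| = 4, there are |A|^2 = 16 ordered sum pairs; collecting distinct values, A + A = {-10, 0, 1, 8, 10, 11, 12, 18, 19, 26}, so |A + A| = 10. Thus K = 10/4 = 5/2. For comparison, the minimum possible |A + A| over all 4-element sets is 2·4 − 1 = 7 (so min K = 7/4), attained only by arithmetic progressions.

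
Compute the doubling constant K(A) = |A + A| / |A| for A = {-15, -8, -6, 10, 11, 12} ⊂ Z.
K = |A + A| / |A| = 19/6

Enumerate A + A = {a + b : a, b ∈ A}. With |A| = 6, there are |A|^2 = 36 ordered sum pairs; collecting distinct values, A + A = {-30, -23, -21, -16, -14, -12, -5, -4, -3, 2, 3, 4, 5, 6, 20, 21, 22, 23, 24}, so |A + A| = 19. Thus K = 19/6. For comparison, the minimum possible |A + A| over all 6-element sets is 2·6 − 1 = 11 (so min K = 11/6), attained only by arithmetic progressions.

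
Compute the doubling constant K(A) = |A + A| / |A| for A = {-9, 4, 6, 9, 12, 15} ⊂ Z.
K = |A + A| / |A| = 18/6 = 3

Enumerate A + A = {a + b : a, b ∈ A}. With |A| = 6, there are |A|^2 = 36 ordered sum pairs; collecting distinct values, A + A = {-18, -5, -3, 0, 3, 6, 8, 10, 12, 13, 15, 16, 18, 19, 21, 24, 27, 30}, so |A + A| = 18. Thus K = 18/6 = 3. For comparison, the minimum possible |A + A| over all 6-element sets is 2·6 − 1 = 11 (so min K = 11/6), attained only by arithmetic progressions.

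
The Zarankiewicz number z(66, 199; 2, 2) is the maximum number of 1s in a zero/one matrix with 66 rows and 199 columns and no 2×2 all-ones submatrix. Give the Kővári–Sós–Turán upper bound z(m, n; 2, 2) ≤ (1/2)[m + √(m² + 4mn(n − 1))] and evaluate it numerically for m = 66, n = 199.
z(66, 199; 2, 2) ≤ (1/2)[66 + √(66² + 4·66·199·198)] = (1/2)[66 + √10406484] = 1645.9541

Kővári–Sós–Turán: let r_1, ..., r_66 be the row sums and z = Σ r_i the total number of 1s. Each pair of columns can share at most one row with both entries 1 (else a 2×2 all-ones block appears), so Σ_i C(r_i, 2) ≤ C(199, 2) = 19701. By convexity Σ_i C(r_i, 2) ≥ 66·C(z/66, 2) = z(z − 66)/(2·66), giving z² − 66z − 66·199·198 ≤ 0 and hence z ≤ (1/2)[66 + √(4356 + 4·2600532)] = (1/2)[66 + √10406484] ≈ (1/2)(66 + 3225.9082) = 1645.9541.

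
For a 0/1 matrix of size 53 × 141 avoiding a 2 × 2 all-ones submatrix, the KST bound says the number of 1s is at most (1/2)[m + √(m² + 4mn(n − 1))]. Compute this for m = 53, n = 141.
z(53, 141; 2, 2) ≤ (1/2)[53 + √(53² + 4·53·141·140)] = (1/2)[53 + √4187689] = 1049.6922

Kővári–Sós–Turán: let r_1, ..., r_53 be the row sums and z = Σ r_i the total number of 1s. Each pair of columns can share at most one row with both entries 1 (else a 2×2 all-ones block appears), so Σ_i C(r_i, 2) ≤ C(141, 2) = 9870. By convexity Σ_i C(r_i, 2) ≥ 53·C(z/53, 2) = z(z − 53)/(2·53), giving z² − 53z − 53·141·140 ≤ 0 and hence z ≤ (1/2)[53 + √(2809 + 4·1046220)] = (1/2)[53 + √4187689] ≈ (1/2)(53 + 2046.3844) = 1049.6922.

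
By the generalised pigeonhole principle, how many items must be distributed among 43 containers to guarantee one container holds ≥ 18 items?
n = (18 − 1)·43 + 1 = 732

By the generalised pigeonhole principle, to guarantee some box contains ≥ r objects we need more than (r − 1) · k objects total. Threshold: n = (r − 1) · k + 1. With r = 18 and k = 43: n = 17 · 43 + 1 = 731 + 1 = 732. For n = 731 = 17 · 43, we can put exactly 17 objects in every box, avoiding 18 in any single one — so 732 is tight.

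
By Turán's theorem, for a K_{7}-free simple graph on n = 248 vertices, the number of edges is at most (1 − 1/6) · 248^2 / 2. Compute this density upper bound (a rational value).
Turán density bound = (5/6) · 248^2/2 = 76880/3 ≈ 25626.6667

Turán's theorem: ex(n, K_{r+1}) is achieved by the complete r-partite Turán graph T(n, r) with parts as balanced as possible, and is at most (1 − 1/r) · n^2/2. For r = 6, n = 248: the density bound is (5/6) · 61504/2 = 76880/3 ≈ 25626.6667. The integer-valued extremum is e(T(248, 6)) = 25626, which is strictly less than the density bound 76880/3 since 6 ∤ 248 (the parts of T(248, 6) cannot all be equal).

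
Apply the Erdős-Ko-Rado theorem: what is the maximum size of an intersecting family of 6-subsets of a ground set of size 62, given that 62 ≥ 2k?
max |F| = C(61, 5) = 5949147

Erdős-Ko-Rado (1961): when n ≥ 2k, max |F| = C(n−1, k−1). The bound is attained by the star {A : i ∈ A} for any fixed i ∈ [n]. Here C(62−1, 6−1) = C(61, 5) = 5949147.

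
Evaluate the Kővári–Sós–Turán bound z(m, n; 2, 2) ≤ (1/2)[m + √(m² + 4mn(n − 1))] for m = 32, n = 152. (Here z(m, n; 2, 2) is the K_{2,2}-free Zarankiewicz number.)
z(32, 152; 2, 2) ≤ (1/2)[32 + √(32² + 4·32·152·151)] = (1/2)[32 + √2938880] = 873.1581

Kővári–Sós–Turán: let r_1, ..., r_32 be the row sums and z = Σ r_i the total number of 1s. Each pair of columns can share at most one row with both entries 1 (else a 2×2 all-ones block appears), so Σ_i C(r_i, 2) ≤ C(152, 2) = 11476. By convexity Σ_i C(r_i, 2) ≥ 32·C(z/32, 2) = z(z − 32)/(2·32), giving z² − 32z − 32·152·151 ≤ 0 and hence z ≤ (1/2)[32 + √(1024 + 4·734464)] = (1/2)[32 + √2938880] ≈ (1/2)(32 + 1714.3162) = 873.1581.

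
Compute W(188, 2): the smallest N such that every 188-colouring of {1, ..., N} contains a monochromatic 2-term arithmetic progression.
W(188, 2) = 188 + 1 = 189

A 2-term AP is any pair of integers, so a monochromatic 2-AP exists iff some colour is used at least twice. With 188 colours, the colouring i ↦ i on {1, ..., 188} uses each colour once, avoiding any monochromatic pair, so W(188, 2) > 188. For {1, ..., 189}, pigeonhole forces two integers of the same colour, which form a monochromatic 2-AP. Hence W(188, 2) = 189.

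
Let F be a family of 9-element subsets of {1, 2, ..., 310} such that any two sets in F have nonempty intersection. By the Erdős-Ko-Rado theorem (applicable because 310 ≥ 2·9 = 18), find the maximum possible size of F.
max |F| = C(309, 8) = 1881358105633974

The Erdős-Ko-Rado theorem states: for n ≥ 2k, an intersecting family of k-subsets of an n-element set has size at most C(n − 1, k − 1), with equality for 'star' families {A ⊆ [n] : |A| = k, i ∈ A} (fix an element i). For n = 310, k = 9: C(309, 8) = 1881358105633974.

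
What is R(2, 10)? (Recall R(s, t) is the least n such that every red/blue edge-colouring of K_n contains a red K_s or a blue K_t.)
R(2, 10) = 10

R(2, k) = k for all k ≥ 2: in a 2-colouring of K_k, either some edge is red (a red K_2) or all edges are blue (a blue K_k). And K_{9} coloured all-blue has no blue K_10, so R(2, 10) > 9. Hence R(2, 10) = 10.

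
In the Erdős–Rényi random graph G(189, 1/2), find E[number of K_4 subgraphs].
E[# K_4] = C(189, 4) · (1/2)^C(4, 2) = 51494751 / 2^6 = 804605.484375

For each 4-subset S of vertices (there are C(189, 4) = 51494751 such S), let X_S = 1 if S induces a K_4 (all C(4, 2) = 6 edges present). Then P(X_S = 1) = (1/2)^6 = 1/64. By linearity of expectation, E[# K_4] = C(189, 4) · (1/2)^6 = 51494751 / 64 = 804605.484375.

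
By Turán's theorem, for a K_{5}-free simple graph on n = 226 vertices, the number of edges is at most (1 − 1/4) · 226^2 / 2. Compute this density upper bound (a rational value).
Turán density bound = (3/4) · 226^2/2 = 38307/2 ≈ 19153.5

Turán's theorem: ex(n, K_{r+1}) is achieved by the complete r-partite Turán graph T(n, r) with parts as balanced as possible, and is at most (1 − 1/r) · n^2/2. For r = 4, n = 226: the density bound is (3/4) · 51076/2 = 38307/2 ≈ 19153.5. The integer-valued extremum is e(T(226, 4)) = 19153, which is strictly less than the density bound 38307/2 since 4 ∤ 226 (the parts of T(226, 4) cannot all be equal).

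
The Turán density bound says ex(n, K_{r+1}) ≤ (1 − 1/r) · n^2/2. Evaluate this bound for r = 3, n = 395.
Turán density bound = (2/3) · 395^2/2 = 156025/3 ≈ 52008.3333

Turán's theorem: ex(n, K_{r+1}) is achieved by the complete r-partite Turán graph T(n, r) with parts as balanced as possible, and is at most (1 − 1/r) · n^2/2. For r = 3, n = 395: the density bound is (2/3) · 156025/2 = 156025/3 ≈ 52008.3333. The integer-valued extremum is e(T(395, 3)) = 52008, which is strictly less than the density bound 156025/3 since 3 ∤ 395 (the parts of T(395, 3) cannot all be equal).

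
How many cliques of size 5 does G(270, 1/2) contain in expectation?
E[# K_5] = C(270, 5) · (1/2)^C(5, 2) = 11520265554 / 2^10 = 5760132777/512 ≈ 11250259.330078

For each 5-subset S of vertices (there are C(270, 5) = 11520265554 such S), let X_S = 1 if S induces a K_5 (all C(5, 2) = 10 edges present). Then P(X_S = 1) = (1/2)^10 = 1/1024. By linearity of expectation, E[# K_5] = C(270, 5) · (1/2)^10 = 11520265554 / 1024 = 5760132777/512 ≈ 11250259.330078.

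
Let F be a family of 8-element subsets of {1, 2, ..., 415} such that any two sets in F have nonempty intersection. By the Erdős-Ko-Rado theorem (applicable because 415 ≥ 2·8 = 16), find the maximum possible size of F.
max |F| = C(414, 7) = 393030471223512

The Erdős-Ko-Rado theorem states: for n ≥ 2k, an intersecting family of k-subsets of an n-element set has size at most C(n − 1, k − 1), with equality for 'star' families {A ⊆ [n] : |A| = k, i ∈ A} (fix an element i). For n = 415, k = 8: C(414, 7) = 393030471223512.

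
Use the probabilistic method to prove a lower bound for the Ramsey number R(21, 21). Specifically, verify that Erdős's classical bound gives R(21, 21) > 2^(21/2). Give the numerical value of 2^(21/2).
2^(21/2) = 1448.1547; so R(21, 21) > 1448.1547

Colour each edge of K_n uniformly at random with red/blue. The expected number of monochromatic K_21 is C(n, 21) · 2 · 2^(−C(21,2)). If C(n, 21) · 2^(1 − C(21,2)) < 1, then with positive probability no monochromatic K_21 exists, so R(21, 21) > n. The standard estimate C(n, 21) ≤ n^21/21! shows this inequality holds whenever n ≤ 2^(21/2) (since 21! · 2^(C(21,2) − 1) > 2^(21^2/2) ≥ n^21). Hence R(21, 21) > 2^(21/2) = 1448.1547.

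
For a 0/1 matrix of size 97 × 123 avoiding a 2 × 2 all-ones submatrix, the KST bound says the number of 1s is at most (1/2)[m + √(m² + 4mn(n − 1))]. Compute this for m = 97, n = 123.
z(97, 123; 2, 2) ≤ (1/2)[97 + √(97² + 4·97·123·122)] = (1/2)[97 + √5831737] = 1255.9495

Kővári–Sós–Turán: let r_1, ..., r_97 be the row sums and z = Σ r_i the total number of 1s. Each pair of columns can share at most one row with both entries 1 (else a 2×2 all-ones block appears), so Σ_i C(r_i, 2) ≤ C(123, 2) = 7503. By convexity Σ_i C(r_i, 2) ≥ 97·C(z/97, 2) = z(z − 97)/(2·97), giving z² − 97z − 97·123·122 ≤ 0 and hence z ≤ (1/2)[97 + √(9409 + 4·1455582)] = (1/2)[97 + √5831737] ≈ (1/2)(97 + 2414.899) = 1255.9495.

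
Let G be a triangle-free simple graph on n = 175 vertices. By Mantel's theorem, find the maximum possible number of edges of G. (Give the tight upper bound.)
ex(175, K_3) = ⌊175^2/4⌋ = 7656

Mantel (1907): a triangle-free graph on n vertices has at most ⌊n^2/4⌋ edges, with equality for the complete bipartite graph K_{⌊n/2⌋, ⌈n/2⌉}. For n = 175: ⌊175^2/4⌋ = ⌊30625/4⌋ = 7656. The extremal graph is K_{87, 88}, which has 87·88 = 7656 edges.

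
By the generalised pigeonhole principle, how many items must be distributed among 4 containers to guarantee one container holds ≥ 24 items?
n = (24 − 1)·4 + 1 = 93

By the generalised pigeonhole principle, to guarantee some box contains ≥ r objects we need more than (r − 1) · k objects total. Threshold: n = (r − 1) · k + 1. With r = 24 and k = 4: n = 23 · 4 + 1 = 92 + 1 = 93. For n = 92 = 23 · 4, we can put exactly 23 objects in every box, avoiding 24 in any single one — so 93 is tight.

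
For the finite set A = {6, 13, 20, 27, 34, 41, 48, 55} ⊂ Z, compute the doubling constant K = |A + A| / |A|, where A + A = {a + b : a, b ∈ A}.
K = |A + A| / |A| = 15/8

Enumerate A + A = {a + b : a, b ∈ A}. With |A| = 8, there are |A|^2 = 64 ordered sum pairs; collecting distinct values, A + A = {12, 19, 26, 33, 40, 47, 54, 61, 68, 75, 82, 89, 96, 103, 110}, so |A + A| = 15. Thus K = 15/8. Here |A + A| = 2|A| − 1 = 15, the minimum possible — so K = 15/8 is minimal, which holds iff A is an arithmetic progression.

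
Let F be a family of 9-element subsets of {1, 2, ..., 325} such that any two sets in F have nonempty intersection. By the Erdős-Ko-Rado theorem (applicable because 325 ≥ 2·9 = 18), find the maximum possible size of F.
max |F| = C(324, 8) = 2760672930113736

Erdős-Ko-Rado (1961): when n ≥ 2k, max |F| = C(n−1, k−1). The bound is attained by the star {A : i ∈ A} for any fixed i ∈ [n]. Here C(325−1, 9−1) = C(324, 8) = 2760672930113736.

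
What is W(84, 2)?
W(84, 2) = 84 + 1 = 85

A 2-term AP is any pair of integers, so a monochromatic 2-AP exists iff some colour is used at least twice. With 84 colours, the colouring i ↦ i on {1, ..., 84} uses each colour once, avoiding any monochromatic pair, so W(84, 2) > 84. For {1, ..., 85}, pigeonhole forces two integers of the same colour, which form a monochromatic 2-AP. Hence W(84, 2) = 85.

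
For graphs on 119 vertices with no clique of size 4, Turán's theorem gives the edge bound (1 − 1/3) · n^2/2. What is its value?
Turán density bound = (2/3) · 119^2/2 = 14161/3 ≈ 4720.3333

Turán's theorem: ex(n, K_{r+1}) is achieved by the complete r-partite Turán graph T(n, r) with parts as balanced as possible, and is at most (1 − 1/r) · n^2/2. For r = 3, n = 119: the density bound is (2/3) · 14161/2 = 14161/3 ≈ 4720.3333. The integer-valued extremum is e(T(119, 3)) = 4720, which is strictly less than the density bound 14161/3 since 3 ∤ 119 (the parts of T(119, 3) cannot all be equal).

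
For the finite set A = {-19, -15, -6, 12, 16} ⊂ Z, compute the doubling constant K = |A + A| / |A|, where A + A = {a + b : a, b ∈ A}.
K = |A + A| / |A| = 14/5

Enumerate A + A = {a + b : a, b ∈ A}. With |A| = 5, there are |A|^2 = 25 ordered sum pairs; collecting distinct values, A + A = {-38, -34, -30, -25, -21, -12, -7, -3, 1, 6, 10, 24, 28, 32}, so |A + A| = 14. Thus K = 14/5. For comparison, the minimum possible |A + A| over all 5-element sets is 2·5 − 1 = 9 (so min K = 9/5), attained only by arithmetic progressions.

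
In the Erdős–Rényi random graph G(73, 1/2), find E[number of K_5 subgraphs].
E[# K_5] = C(73, 5) · (1/2)^C(5, 2) = 15020334 / 2^10 = 7510167/512 ≈ 14668.294922

For each 5-subset S of vertices (there are C(73, 5) = 15020334 such S), let X_S = 1 if S induces a K_5 (all C(5, 2) = 10 edges present). Then P(X_S = 1) = (1/2)^10 = 1/1024. By linearity of expectation, E[# K_5] = C(73, 5) · (1/2)^10 = 15020334 / 1024 = 7510167/512 ≈ 14668.294922.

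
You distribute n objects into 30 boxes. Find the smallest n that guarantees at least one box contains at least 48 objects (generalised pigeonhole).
n = (48 − 1)·30 + 1 = 1411

By the generalised pigeonhole principle, to guarantee some box contains ≥ r objects we need more than (r − 1) · k objects total. Threshold: n = (r − 1) · k + 1. With r = 48 and k = 30: n = 47 · 30 + 1 = 1410 + 1 = 1411. For n = 1410 = 47 · 30, we can put exactly 47 objects in every box, avoiding 48 in any single one — so 1411 is tight.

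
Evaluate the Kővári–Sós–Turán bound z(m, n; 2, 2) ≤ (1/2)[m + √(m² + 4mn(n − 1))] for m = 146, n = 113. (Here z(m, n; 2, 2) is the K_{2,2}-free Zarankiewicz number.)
z(146, 113; 2, 2) ≤ (1/2)[146 + √(146² + 4·146·113·112)] = (1/2)[146 + √7412420] = 1434.288

Kővári–Sós–Turán: let r_1, ..., r_146 be the row sums and z = Σ r_i the total number of 1s. Each pair of columns can share at most one row with both entries 1 (else a 2×2 all-ones block appears), so Σ_i C(r_i, 2) ≤ C(113, 2) = 6328. By convexity Σ_i C(r_i, 2) ≥ 146·C(z/146, 2) = z(z − 146)/(2·146), giving z² − 146z − 146·113·112 ≤ 0 and hence z ≤ (1/2)[146 + √(21316 + 4·1847776)] = (1/2)[146 + √7412420] ≈ (1/2)(146 + 2722.576) = 1434.288.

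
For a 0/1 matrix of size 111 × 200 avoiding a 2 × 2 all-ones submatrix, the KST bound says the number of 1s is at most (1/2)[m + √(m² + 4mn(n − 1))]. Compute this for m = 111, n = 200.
z(111, 200; 2, 2) ≤ (1/2)[111 + √(111² + 4·111·200·199)] = (1/2)[111 + √17683521] = 2158.0889

Kővári–Sós–Turán: let r_1, ..., r_111 be the row sums and z = Σ r_i the total number of 1s. Each pair of columns can share at most one row with both entries 1 (else a 2×2 all-ones block appears), so Σ_i C(r_i, 2) ≤ C(200, 2) = 19900. By convexity Σ_i C(r_i, 2) ≥ 111·C(z/111, 2) = z(z − 111)/(2·111), giving z² − 111z − 111·200·199 ≤ 0 and hence z ≤ (1/2)[111 + √(12321 + 4·4417800)] = (1/2)[111 + √17683521] ≈ (1/2)(111 + 4205.1779) = 2158.0889.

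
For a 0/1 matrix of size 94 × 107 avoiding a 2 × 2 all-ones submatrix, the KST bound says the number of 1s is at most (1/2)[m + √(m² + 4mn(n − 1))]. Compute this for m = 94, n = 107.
z(94, 107; 2, 2) ≤ (1/2)[94 + √(94² + 4·94·107·106)] = (1/2)[94 + √4273428] = 1080.6136

Kővári–Sós–Turán: let r_1, ..., r_94 be the row sums and z = Σ r_i the total number of 1s. Each pair of columns can share at most one row with both entries 1 (else a 2×2 all-ones block appears), so Σ_i C(r_i, 2) ≤ C(107, 2) = 5671. By convexity Σ_i C(r_i, 2) ≥ 94·C(z/94, 2) = z(z − 94)/(2·94), giving z² − 94z − 94·107·106 ≤ 0 and hence z ≤ (1/2)[94 + √(8836 + 4·1066148)] = (1/2)[94 + √4273428] ≈ (1/2)(94 + 2067.2271) = 1080.6136.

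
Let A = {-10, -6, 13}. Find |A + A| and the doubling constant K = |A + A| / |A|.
K = |A + A| / |A| = 6/3 = 2

Enumerate A + A = {a + b : a, b ∈ A}. With |A| = 3, there are |A|^2 = 9 ordered sum pairs; collecting distinct values, A + A = {-20, -16, -12, 3, 7, 26}, so |A + A| = 6. Thus K = 6/3 = 2. For comparison, the minimum possible |A + A| over all 3-element sets is 2·3 − 1 = 5 (so min K = 5/3), attained only by arithmetic progressions.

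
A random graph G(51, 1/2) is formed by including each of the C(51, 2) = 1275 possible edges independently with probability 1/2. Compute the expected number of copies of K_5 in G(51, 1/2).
E[# K_5] = C(51, 5) · (1/2)^C(5, 2) = 2349060 / 2^10 = 587265/256 ≈ 2294.003906

For each 5-subset S of vertices (there are C(51, 5) = 2349060 such S), let X_S = 1 if S induces a K_5 (all C(5, 2) = 10 edges present). Then P(X_S = 1) = (1/2)^10 = 1/1024. By linearity of expectation, E[# K_5] = C(51, 5) · (1/2)^10 = 2349060 / 1024 = 587265/256 ≈ 2294.003906.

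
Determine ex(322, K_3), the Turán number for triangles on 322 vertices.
ex(322, K_3) = ⌊322^2/4⌋ = 25921

Mantel (1907): a triangle-free graph on n vertices has at most ⌊n^2/4⌋ edges, with equality for the complete bipartite graph K_{⌊n/2⌋, ⌈n/2⌉}. For n = 322: ⌊322^2/4⌋ = ⌊103684/4⌋ = 25921. The extremal graph is K_{161, 161}, which has 161·161 = 25921 edges.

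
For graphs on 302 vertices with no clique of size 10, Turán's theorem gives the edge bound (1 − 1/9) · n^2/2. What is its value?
Turán density bound = (8/9) · 302^2/2 = 364816/9 ≈ 40535.1111

Turán's theorem: ex(n, K_{r+1}) is achieved by the complete r-partite Turán graph T(n, r) with parts as balanced as possible, and is at most (1 − 1/r) · n^2/2. For r = 9, n = 302: the density bound is (8/9) · 91204/2 = 364816/9 ≈ 40535.1111. The integer-valued extremum is e(T(302, 9)) = 40534, which is strictly less than the density bound 364816/9 since 9 ∤ 302 (the parts of T(302, 9) cannot all be equal).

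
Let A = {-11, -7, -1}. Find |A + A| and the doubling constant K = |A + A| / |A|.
K = |A + A| / |A| = 6/3 = 2

Enumerate A + A = {a + b : a, b ∈ A}. With |A| = 3, there are |A|^2 = 9 ordered sum pairs; collecting distinct values, A + A = {-22, -18, -14, -12, -8, -2}, so |A + A| = 6. Thus K = 6/3 = 2. For comparison, the minimum possible |A + A| over all 3-element sets is 2·3 − 1 = 5 (so min K = 5/3), attained only by arithmetic progressions.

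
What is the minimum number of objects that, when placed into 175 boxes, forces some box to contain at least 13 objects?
n = (13 − 1)·175 + 1 = 2101

By the generalised pigeonhole principle, to guarantee some box contains ≥ r objects we need more than (r − 1) · k objects total. Threshold: n = (r − 1) · k + 1. With r = 13 and k = 175: n = 12 · 175 + 1 = 2100 + 1 = 2101. For n = 2100 = 12 · 175, we can put exactly 12 objects in every box, avoiding 13 in any single one — so 2101 is tight.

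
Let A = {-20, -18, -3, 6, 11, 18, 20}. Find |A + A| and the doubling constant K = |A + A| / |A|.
K = |A + A| / |A| = 26/7

Enumerate A + A = {a + b : a, b ∈ A}. With |A| = 7, there are |A|^2 = 49 ordered sum pairs; collecting distinct values, A + A = {-40, -38, -36, -23, -21, -14, -12, -9, -7, -6, -2, 0, 2, 3, 8, 12, 15, 17, 22, 24, 26, 29, 31, 36, 38, 40}, so |A + A| = 26. Thus K = 26/7. For comparison, the minimum possible |A + A| over all 7-element sets is 2·7 − 1 = 13 (so min K = 13/7), attained only by arithmetic progressions.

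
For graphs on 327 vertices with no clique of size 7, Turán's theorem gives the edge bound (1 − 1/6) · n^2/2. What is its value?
Turán density bound = (5/6) · 327^2/2 = 178215/4 ≈ 44553.75

Turán's theorem: ex(n, K_{r+1}) is achieved by the complete r-partite Turán graph T(n, r) with parts as balanced as possible, and is at most (1 − 1/r) · n^2/2. For r = 6, n = 327: the density bound is (5/6) · 106929/2 = 178215/4 ≈ 44553.75. The integer-valued extremum is e(T(327, 6)) = 44553, which is strictly less than the density bound 178215/4 since 6 ∤ 327 (the parts of T(327, 6) cannot all be equal).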